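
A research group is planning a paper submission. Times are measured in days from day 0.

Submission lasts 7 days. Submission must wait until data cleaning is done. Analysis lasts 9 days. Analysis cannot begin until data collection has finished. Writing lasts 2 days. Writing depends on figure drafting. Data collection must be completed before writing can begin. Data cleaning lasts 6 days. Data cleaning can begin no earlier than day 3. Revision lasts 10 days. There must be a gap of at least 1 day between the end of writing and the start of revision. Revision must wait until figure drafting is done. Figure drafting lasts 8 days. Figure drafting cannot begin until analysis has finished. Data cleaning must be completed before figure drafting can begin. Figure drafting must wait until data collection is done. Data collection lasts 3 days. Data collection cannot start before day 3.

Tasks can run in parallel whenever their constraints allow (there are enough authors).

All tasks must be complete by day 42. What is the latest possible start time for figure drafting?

Revision has no dependents, so it just needs to finish by day 42. Starting by 42 − 10 = day 32 achieves that.
Writing must finish before revision (must start by day 32, minus 1-day gap → day 31). With a 2-day duration, writing must start by 31 − 2 = day 29.
Figure drafting feeds writing (must start by day 29); revision (must start by day 32). Taking the minimum, figure drafting must finish by day 29 and start by 29 − 8 = day 21.

21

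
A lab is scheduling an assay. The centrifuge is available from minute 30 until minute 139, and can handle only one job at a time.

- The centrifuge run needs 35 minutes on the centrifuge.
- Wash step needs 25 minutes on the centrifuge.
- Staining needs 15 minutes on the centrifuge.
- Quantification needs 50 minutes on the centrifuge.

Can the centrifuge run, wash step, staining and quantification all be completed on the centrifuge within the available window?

No

The centrifuge window is 139 − 30 = 109 minutes.
Running back to back, the jobs need 35 + 25 + 15 + 50 = 125 minutes on the centrifuge.
Since 125 > 109, they cannot all fit.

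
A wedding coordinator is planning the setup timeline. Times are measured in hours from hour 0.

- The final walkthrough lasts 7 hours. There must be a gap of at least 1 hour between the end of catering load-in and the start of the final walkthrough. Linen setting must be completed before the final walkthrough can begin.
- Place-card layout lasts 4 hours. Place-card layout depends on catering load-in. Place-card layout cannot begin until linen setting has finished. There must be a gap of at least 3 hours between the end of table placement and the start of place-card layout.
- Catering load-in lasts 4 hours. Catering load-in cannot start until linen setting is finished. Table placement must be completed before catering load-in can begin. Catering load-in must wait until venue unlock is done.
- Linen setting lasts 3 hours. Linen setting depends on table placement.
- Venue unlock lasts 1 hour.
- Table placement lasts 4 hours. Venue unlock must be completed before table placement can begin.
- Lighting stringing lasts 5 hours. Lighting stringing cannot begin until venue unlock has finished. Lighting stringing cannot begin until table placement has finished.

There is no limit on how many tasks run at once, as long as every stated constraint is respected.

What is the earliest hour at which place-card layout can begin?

Venue unlock can start immediately at hour 0; it finishes at hour 1.
Table placement waits on venue unlock (finishes hour 1), so it starts at hour 1 and finishes at 1 + 4 = hour 5.
After table placement (finishes hour 5), linen setting can start at hour 5 and finishes at hour 8.
Catering load-in needs all of linen setting (finishes hour 8); table placement (finishes hour 5); venue unlock (finishes hour 1). That puts its earliest start at hour 8; it finishes at 8 + 4 = hour 12.
Place-card layout waits on catering load-in (finishes hour 12); linen setting (finishes hour 8); table placement (finishes hour 5, plus 3-hour gap → hour 8). The latest of these is hour 12, which is the earliest place-card layout can start.

12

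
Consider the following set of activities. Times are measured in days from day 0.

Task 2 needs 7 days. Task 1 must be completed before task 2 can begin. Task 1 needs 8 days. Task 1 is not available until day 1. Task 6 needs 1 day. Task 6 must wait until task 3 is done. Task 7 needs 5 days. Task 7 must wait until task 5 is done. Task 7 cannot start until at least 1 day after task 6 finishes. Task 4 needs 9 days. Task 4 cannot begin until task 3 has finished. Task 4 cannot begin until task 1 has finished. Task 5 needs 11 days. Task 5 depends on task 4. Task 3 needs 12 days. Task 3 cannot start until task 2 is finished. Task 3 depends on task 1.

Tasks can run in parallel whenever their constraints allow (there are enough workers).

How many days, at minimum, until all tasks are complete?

After its own release at day 1, task 1 can start at day 1 and finishes at day 9.
Task 2 cannot begin until task 1 (finishes day 9). It runs from day 9 to 9 + 7 = day 16.
For task 3: task 2 (finishes day 16); task 1 (finishes day 9). Taking the maximum gives a start of day 16, and it finishes at 16 + 12 = day 28.
Task 6 waits on task 3 (finishes day 28), so it starts at day 28 and finishes at 28 + 1 = day 29.
Task 4 needs all of task 3 (finishes day 28); task 1 (finishes day 9). That puts its earliest start at day 28; it finishes at 28 + 9 = day 37.
Task 5 waits on task 4 (finishes day 37), so it starts at day 37 and finishes at 37 + 11 = day 48.
For task 7: task 5 (finishes day 48); task 6 (finishes day 29, plus 1-day gap → day 30). Taking the maximum gives a start of day 48, and it finishes at 48 + 5 = day 53.
All tasks are finished once the last one completes. Finish times: Task 1 at 9, Task 2 at 16, Task 3 at 28, Task 4 at 37, Task 5 at 48, Task 6 at 29, Task 7 at 53. The latest is day 53.

53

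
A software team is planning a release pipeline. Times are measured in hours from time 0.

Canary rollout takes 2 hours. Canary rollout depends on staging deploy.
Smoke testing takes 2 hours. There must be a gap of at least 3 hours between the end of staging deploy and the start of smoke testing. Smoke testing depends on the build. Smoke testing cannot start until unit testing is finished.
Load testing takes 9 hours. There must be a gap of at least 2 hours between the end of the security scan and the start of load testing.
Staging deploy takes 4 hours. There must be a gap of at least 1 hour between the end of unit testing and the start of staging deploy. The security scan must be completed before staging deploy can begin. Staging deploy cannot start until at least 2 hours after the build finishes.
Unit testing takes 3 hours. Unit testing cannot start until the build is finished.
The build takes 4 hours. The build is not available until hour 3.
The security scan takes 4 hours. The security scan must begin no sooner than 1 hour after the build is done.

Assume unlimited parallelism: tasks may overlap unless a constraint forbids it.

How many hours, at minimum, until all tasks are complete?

23

The build cannot begin until its own release at hour 3. It runs from hour 3 to 3 + 4 = hour 7.
After the build (finishes hour 7, plus 1-hour gap → hour 8), the security scan can start at hour 8 and finishes at hour 12.
After the security scan (finishes hour 12, plus 2-hour gap → hour 14), load testing can start at hour 14 and finishes at hour 23.
Unit testing cannot begin until the build (finishes hour 7). It runs from hour 7 to 7 + 3 = hour 10.
Staging deploy cannot start until unit testing (finishes hour 10, plus 1-hour gap → hour 11); the security scan (finishes hour 12); the build (finishes hour 7, plus 2-hour gap → hour 9). The controlling bound is hour 12, so staging deploy finishes at 12 + 4 = hour 16.
Canary rollout cannot begin until staging deploy (finishes hour 16). It runs from hour 16 to 16 + 2 = hour 18.
Smoke testing needs all of staging deploy (finishes hour 16, plus 3-hour gap → hour 19); the build (finishes hour 7); unit testing (finishes hour 10). That puts its earliest start at hour 19; it finishes at 19 + 2 = hour 21.
All tasks are finished once the last one completes. Finish times: The build at 7, Unit testing at 10, The security scan at 12, Staging deploy at 16, Smoke testing at 21, Canary rollout at 18, Load testing at 23. The latest is hour 23.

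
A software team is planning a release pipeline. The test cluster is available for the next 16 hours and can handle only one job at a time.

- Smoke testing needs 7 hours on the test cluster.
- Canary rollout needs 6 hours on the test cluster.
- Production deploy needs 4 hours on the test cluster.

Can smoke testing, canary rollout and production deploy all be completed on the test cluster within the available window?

Running back to back, the jobs need 7 + 6 + 4 = 17 hours on the test cluster.
Since 17 > 16, they cannot all fit.

No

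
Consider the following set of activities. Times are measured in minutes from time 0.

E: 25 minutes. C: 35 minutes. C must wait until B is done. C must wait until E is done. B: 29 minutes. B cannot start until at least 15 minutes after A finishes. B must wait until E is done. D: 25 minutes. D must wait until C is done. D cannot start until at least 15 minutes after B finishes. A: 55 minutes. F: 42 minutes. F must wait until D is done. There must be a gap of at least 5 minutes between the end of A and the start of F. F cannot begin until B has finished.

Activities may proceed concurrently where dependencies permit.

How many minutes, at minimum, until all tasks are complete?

201

Nothing blocks E, so it runs from minute 0 to minute 25.
A can start immediately at minute 0; it finishes at minute 55.
For B: A (finishes minute 55, plus 15-minute gap → minute 70); E (finishes minute 25). Taking the maximum gives a start of minute 70, and it finishes at 70 + 29 = minute 99.
C cannot start until B (finishes minute 99); E (finishes minute 25). The controlling bound is minute 99, so C finishes at 99 + 35 = minute 134.
For D: C (finishes minute 134); B (finishes minute 99, plus 15-minute gap → minute 114). Taking the maximum gives a start of minute 134, and it finishes at 134 + 25 = minute 159.
F needs all of D (finishes minute 159); A (finishes minute 55, plus 5-minute gap → minute 60); B (finishes minute 99). That puts its earliest start at minute 159; it finishes at 159 + 42 = minute 201.
All tasks are finished once the last one completes. Finish times: A at 55, B at 99, C at 134, D at 159, E at 25, F at 201. The latest is minute 201.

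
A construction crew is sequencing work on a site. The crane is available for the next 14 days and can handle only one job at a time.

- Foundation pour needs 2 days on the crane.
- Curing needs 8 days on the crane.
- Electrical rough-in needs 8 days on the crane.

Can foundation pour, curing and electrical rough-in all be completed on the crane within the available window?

Running back to back, the jobs need 2 + 8 + 8 = 18 days on the crane.
Since 18 > 14, they cannot all fit.

No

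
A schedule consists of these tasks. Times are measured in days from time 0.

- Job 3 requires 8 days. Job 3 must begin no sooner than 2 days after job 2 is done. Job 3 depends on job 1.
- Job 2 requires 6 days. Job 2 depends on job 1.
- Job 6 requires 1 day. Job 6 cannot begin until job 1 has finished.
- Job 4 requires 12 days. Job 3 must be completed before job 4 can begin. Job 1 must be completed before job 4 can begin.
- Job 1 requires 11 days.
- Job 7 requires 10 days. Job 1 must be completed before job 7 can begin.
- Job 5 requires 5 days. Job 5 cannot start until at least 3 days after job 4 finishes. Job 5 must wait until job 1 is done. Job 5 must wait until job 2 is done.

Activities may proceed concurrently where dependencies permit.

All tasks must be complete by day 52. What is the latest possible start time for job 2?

Nothing follows job 5; the deadline of day 52 is its only limit. It must start by 52 − 5 = day 47.
Since job 5 (must start by day 47, minus 3-day gap → day 44) depends on it, job 4 must finish by day 44. Backing off its 12-day duration gives a latest start of day 32.
Job 3 feeds into job 4 (must start by day 32); so job 3 must finish by day 32 and therefore start by day 24.
Job 2 must finish in time for job 3 (must start by day 24, minus 2-day gap → day 22); job 5 (must start by day 47). The tightest is day 22, so job 2 must start by 22 − 6 = day 16.

16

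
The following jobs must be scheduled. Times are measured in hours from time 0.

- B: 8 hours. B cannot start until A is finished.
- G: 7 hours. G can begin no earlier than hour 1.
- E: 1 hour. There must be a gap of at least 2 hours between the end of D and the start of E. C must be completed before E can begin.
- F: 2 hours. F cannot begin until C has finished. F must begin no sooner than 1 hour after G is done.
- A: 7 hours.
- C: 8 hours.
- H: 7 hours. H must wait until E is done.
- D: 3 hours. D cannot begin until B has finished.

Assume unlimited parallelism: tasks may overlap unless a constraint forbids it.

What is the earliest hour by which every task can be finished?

28

G cannot begin until its own release at hour 1. It runs from hour 1 to 1 + 7 = hour 8.
C has no prerequisites, so it starts at hour 0 and finishes at hour 8.
F has to wait for C (finishes hour 8); G (finishes hour 8, plus 1-hour gap → hour 9). The latest of these is hour 9, so F runs hour 9 to 9 + 2 = hour 11.
A has no prerequisites, so it starts at hour 0 and finishes at hour 7.
B cannot begin until A (finishes hour 7). It runs from hour 7 to 7 + 8 = hour 15.
D cannot begin until B (finishes hour 15). It runs from hour 15 to 15 + 3 = hour 18.
E has to wait for D (finishes hour 18, plus 2-hour gap → hour 20); C (finishes hour 8). The latest of these is hour 20, so E runs hour 20 to 20 + 1 = hour 21.
H waits on E (finishes hour 21), so it starts at hour 21 and finishes at 21 + 7 = hour 28.
All tasks are finished once the last one completes. Finish times: A at 7, B at 15, C at 8, D at 18, E at 21, F at 11, G at 8, H at 28. The latest is hour 28.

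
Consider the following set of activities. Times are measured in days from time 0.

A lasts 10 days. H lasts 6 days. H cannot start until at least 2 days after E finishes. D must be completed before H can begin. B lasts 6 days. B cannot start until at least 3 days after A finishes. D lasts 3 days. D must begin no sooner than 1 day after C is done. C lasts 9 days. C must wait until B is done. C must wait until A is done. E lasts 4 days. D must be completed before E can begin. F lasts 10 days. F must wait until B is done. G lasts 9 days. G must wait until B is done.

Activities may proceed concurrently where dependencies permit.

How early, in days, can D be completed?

Nothing blocks A, so it runs from day 0 to day 10.
B cannot begin until A (finishes day 10, plus 3-day gap → day 13). It runs from day 13 to 13 + 6 = day 19.
C needs all of B (finishes day 19); A (finishes day 10). That puts its earliest start at day 19; it finishes at 19 + 9 = day 28.
After C (finishes day 28, plus 1-day gap → day 29), D can start at day 29 and finishes at day 32.

32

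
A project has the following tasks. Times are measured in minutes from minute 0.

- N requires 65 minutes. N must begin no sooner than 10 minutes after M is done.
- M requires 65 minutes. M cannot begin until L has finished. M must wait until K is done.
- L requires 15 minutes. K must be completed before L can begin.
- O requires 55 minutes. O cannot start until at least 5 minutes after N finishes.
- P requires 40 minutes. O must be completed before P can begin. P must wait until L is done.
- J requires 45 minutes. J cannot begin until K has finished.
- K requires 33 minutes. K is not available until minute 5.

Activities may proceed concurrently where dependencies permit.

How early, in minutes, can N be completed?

After its own release at minute 5, K can start at minute 5 and finishes at minute 38.
L cannot begin until K (finishes minute 38). It runs from minute 38 to 38 + 15 = minute 53.
For M: L (finishes minute 53); K (finishes minute 38). Taking the maximum gives a start of minute 53, and it finishes at 53 + 65 = minute 118.
N cannot begin until M (finishes minute 118, plus 10-minute gap → minute 128). It runs from minute 128 to 128 + 65 = minute 193.

193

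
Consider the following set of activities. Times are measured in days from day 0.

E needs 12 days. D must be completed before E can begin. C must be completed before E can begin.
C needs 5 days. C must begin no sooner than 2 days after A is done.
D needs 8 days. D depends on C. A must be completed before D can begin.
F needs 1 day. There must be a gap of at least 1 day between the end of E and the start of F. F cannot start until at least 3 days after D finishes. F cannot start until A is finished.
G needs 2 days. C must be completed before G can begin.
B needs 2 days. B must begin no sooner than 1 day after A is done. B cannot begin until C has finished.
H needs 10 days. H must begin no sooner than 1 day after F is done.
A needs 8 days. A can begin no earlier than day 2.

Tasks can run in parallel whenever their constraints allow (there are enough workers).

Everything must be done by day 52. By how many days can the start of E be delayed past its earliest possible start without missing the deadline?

A cannot begin until its own release at day 2. It runs from day 2 to 2 + 8 = day 10.
C waits on A (finishes day 10, plus 2-day gap → day 12), so it starts at day 12 and finishes at 12 + 5 = day 17.
For D: C (finishes day 17); A (finishes day 10). Taking the maximum gives a start of day 17, and it finishes at 17 + 8 = day 25.
E cannot start until D (finishes day 25); C (finishes day 17). The controlling bound is day 25, so E finishes at 25 + 12 = day 37.

Working backward from the deadline:
H has no dependents, so it just needs to finish by day 52. Starting by 52 − 10 = day 42 achieves that.
F feeds into H (must start by day 42, minus 1-day gap → day 41); so F must finish by day 41 and therefore start by day 40.
E has to be done before F (must start by day 40, minus 1-day gap → day 39). That means finishing by day 39, i.e. starting by 39 − 12 = day 27.
So E can start as early as day 25 and as late as day 27, giving 27 − 25 = 2 days of slack.

2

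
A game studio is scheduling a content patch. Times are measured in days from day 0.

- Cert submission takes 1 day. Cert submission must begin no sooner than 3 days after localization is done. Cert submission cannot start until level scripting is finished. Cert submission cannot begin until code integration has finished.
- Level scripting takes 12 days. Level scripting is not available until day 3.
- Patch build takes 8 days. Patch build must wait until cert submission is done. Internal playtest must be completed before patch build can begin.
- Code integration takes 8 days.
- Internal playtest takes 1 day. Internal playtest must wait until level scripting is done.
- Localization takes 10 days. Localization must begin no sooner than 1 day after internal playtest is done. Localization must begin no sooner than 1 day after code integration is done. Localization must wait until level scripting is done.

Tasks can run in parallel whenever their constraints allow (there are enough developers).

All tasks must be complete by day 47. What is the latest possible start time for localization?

Patch build has no dependents, so it just needs to finish by day 47. Starting by 47 − 8 = day 39 achieves that.
Cert submission feeds into patch build (must start by day 39); so cert submission must finish by day 39 and therefore start by day 38.
Since cert submission (must start by day 38, minus 3-day gap → day 35) depends on it, localization must finish by day 35. Backing off its 10-day duration gives a latest start of day 25.

25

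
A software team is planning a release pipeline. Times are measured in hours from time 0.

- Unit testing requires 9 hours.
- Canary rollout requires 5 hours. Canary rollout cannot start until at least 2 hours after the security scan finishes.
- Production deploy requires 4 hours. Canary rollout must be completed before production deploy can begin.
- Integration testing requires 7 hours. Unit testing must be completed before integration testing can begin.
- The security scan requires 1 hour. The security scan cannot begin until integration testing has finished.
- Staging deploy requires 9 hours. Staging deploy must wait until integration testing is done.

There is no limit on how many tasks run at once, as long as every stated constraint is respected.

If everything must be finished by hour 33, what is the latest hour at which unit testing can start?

5

Production deploy has no dependents, so it just needs to finish by hour 33. Starting by 33 − 4 = hour 29 achieves that.
Canary rollout has to be done before production deploy (must start by hour 29). That means finishing by hour 29, i.e. starting by 29 − 5 = hour 24.
Since canary rollout (must start by hour 24, minus 2-hour gap → hour 22) depends on it, the security scan must finish by hour 22. Backing off its 1-hour duration gives a latest start of hour 21.
To finish by hour 33, staging deploy (duration 9) must start no later than hour 24.
Integration testing feeds the security scan (must start by hour 21); staging deploy (must start by hour 24). Taking the minimum, integration testing must finish by hour 21 and start by 21 − 7 = hour 14.
Unit testing has to be done before integration testing (must start by hour 14). That means finishing by hour 14, i.e. starting by 14 − 9 = hour 5.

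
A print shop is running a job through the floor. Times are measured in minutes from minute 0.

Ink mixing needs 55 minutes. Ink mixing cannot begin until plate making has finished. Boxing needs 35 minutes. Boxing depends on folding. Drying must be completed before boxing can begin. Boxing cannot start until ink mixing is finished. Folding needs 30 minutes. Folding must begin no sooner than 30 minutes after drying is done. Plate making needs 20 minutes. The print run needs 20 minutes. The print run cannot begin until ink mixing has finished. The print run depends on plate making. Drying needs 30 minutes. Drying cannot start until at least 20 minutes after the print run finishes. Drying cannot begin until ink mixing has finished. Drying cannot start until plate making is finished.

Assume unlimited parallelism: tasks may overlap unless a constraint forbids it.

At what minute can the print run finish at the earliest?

95

Plate making can start immediately at minute 0; it finishes at minute 20.
Ink mixing waits on plate making (finishes minute 20), so it starts at minute 20 and finishes at 20 + 55 = minute 75.
For the print run: ink mixing (finishes minute 75); plate making (finishes minute 20). Taking the maximum gives a start of minute 75, and it finishes at 75 + 20 = minute 95.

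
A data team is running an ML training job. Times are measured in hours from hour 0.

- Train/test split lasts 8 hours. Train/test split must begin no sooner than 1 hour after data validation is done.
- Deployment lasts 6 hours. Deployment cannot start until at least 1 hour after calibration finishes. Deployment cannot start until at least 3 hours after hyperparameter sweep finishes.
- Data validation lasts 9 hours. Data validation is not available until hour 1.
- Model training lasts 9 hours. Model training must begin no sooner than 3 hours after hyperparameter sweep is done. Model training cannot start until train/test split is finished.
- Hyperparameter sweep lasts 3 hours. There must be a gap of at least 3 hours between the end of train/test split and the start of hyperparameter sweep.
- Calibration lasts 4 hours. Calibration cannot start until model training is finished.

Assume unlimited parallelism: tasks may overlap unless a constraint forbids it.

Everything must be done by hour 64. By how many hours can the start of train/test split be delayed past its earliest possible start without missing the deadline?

16

Data validation waits on its own release at hour 1, so it starts at hour 1 and finishes at 1 + 9 = hour 10.
Train/test split cannot begin until data validation (finishes hour 10, plus 1-hour gap → hour 11). It runs from hour 11 to 11 + 8 = hour 19.

Working backward from the deadline:
Deployment must finish by hour 64; it takes 6 hours, so it must start by 64 − 6 = hour 58.
Calibration has to be done before deployment (must start by hour 58, minus 1-hour gap → hour 57). That means finishing by hour 57, i.e. starting by 57 − 4 = hour 53.
Model training must finish before calibration (must start by hour 53). With a 9-hour duration, model training must start by 53 − 9 = hour 44.
Hyperparameter sweep has several dependents: model training (must start by hour 44, minus 3-hour gap → hour 41); deployment (must start by hour 58, minus 3-hour gap → hour 55). The earliest of those limits is hour 41, so hyperparameter sweep must start by 41 − 3 = hour 38.
For train/test split: hyperparameter sweep (must start by hour 38, minus 3-hour gap → hour 35); model training (must start by hour 44). The most restrictive is hour 35; with an 8-hour duration, train/test split must start by hour 27.
So train/test split can start as early as hour 11 and as late as hour 27, giving 27 − 11 = 16 hours of slack.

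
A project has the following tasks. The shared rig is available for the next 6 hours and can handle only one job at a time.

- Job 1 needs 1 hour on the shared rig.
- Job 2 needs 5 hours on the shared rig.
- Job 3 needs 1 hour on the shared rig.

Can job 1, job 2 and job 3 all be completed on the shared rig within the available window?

No

Running back to back, the jobs need 1 + 5 + 1 = 7 hours on the shared rig.
Since 7 > 6, they cannot all fit.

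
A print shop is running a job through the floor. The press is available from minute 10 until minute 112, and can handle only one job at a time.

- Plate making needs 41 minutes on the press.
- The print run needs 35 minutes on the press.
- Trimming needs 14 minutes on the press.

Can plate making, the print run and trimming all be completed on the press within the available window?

Yes

The press window is 112 − 10 = 102 minutes.
Running back to back, the jobs need 41 + 35 + 14 = 90 minutes on the press.
Since 90 ≤ 102, they fit within the window.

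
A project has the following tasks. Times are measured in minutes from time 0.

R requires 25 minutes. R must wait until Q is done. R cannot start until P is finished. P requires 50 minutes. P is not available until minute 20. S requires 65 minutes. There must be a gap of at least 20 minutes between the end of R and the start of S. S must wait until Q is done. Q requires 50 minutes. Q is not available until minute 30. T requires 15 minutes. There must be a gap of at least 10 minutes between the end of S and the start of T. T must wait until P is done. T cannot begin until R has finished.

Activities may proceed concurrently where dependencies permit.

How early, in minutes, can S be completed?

After its own release at minute 30, Q can start at minute 30 and finishes at minute 80.
P cannot begin until its own release at minute 20. It runs from minute 20 to 20 + 50 = minute 70.
R cannot start until Q (finishes minute 80); P (finishes minute 70). The controlling bound is minute 80, so R finishes at 80 + 25 = minute 105.
S needs all of R (finishes minute 105, plus 20-minute gap → minute 125); Q (finishes minute 80). That puts its earliest start at minute 125; it finishes at 125 + 65 = minute 190.

190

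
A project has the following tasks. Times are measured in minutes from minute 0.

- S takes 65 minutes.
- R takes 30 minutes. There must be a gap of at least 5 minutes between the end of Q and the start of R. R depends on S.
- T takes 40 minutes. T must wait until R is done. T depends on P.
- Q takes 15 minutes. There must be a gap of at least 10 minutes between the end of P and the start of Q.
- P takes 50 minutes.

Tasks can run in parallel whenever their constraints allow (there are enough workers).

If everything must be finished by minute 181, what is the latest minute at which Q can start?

91

T has no dependents, so it just needs to finish by minute 181. Starting by 181 − 40 = minute 141 achieves that.
Since T (must start by minute 141) depends on it, R must finish by minute 141. Backing off its 30-minute duration gives a latest start of minute 111.
Q must finish before R (must start by minute 111, minus 5-minute gap → minute 106). With a 15-minute duration, Q must start by 106 − 15 = minute 91.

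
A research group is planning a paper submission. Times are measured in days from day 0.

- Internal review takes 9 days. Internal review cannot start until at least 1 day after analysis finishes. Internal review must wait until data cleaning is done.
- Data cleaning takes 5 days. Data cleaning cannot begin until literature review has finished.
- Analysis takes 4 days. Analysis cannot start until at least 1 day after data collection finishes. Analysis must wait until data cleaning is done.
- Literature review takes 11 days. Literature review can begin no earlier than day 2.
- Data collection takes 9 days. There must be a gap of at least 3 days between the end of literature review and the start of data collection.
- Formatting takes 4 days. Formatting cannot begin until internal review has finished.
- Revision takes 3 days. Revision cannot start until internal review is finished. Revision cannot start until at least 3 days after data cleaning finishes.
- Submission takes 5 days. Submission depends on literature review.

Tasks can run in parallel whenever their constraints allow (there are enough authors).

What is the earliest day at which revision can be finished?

43

Literature review waits on its own release at day 2, so it starts at day 2 and finishes at 2 + 11 = day 13.
Data cleaning waits on literature review (finishes day 13), so it starts at day 13 and finishes at 13 + 5 = day 18.
After literature review (finishes day 13, plus 3-day gap → day 16), data collection can start at day 16 and finishes at day 25.
Analysis needs all of data collection (finishes day 25, plus 1-day gap → day 26); data cleaning (finishes day 18). That puts its earliest start at day 26; it finishes at 26 + 4 = day 30.
Internal review needs all of analysis (finishes day 30, plus 1-day gap → day 31); data cleaning (finishes day 18). That puts its earliest start at day 31; it finishes at 31 + 9 = day 40.
Revision has to wait for internal review (finishes day 40); data cleaning (finishes day 18, plus 3-day gap → day 21). The latest of these is day 40, so revision runs day 40 to 40 + 3 = day 43.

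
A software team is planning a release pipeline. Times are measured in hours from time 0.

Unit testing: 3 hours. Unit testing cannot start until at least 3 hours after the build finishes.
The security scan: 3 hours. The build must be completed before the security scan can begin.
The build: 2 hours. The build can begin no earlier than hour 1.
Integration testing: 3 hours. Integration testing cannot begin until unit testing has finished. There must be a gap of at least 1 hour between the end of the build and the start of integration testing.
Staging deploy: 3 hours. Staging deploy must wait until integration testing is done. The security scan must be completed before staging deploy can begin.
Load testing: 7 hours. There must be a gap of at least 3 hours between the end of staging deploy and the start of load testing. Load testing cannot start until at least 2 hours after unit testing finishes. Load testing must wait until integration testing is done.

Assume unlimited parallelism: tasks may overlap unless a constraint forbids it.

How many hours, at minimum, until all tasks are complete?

25

After its own release at hour 1, the build can start at hour 1 and finishes at hour 3.
After the build (finishes hour 3), the security scan can start at hour 3 and finishes at hour 6.
Unit testing waits on the build (finishes hour 3, plus 3-hour gap → hour 6), so it starts at hour 6 and finishes at 6 + 3 = hour 9.
Integration testing cannot start until unit testing (finishes hour 9); the build (finishes hour 3, plus 1-hour gap → hour 4). The controlling bound is hour 9, so integration testing finishes at 9 + 3 = hour 12.
For staging deploy: integration testing (finishes hour 12); the security scan (finishes hour 6). Taking the maximum gives a start of hour 12, and it finishes at 12 + 3 = hour 15.
Load testing cannot start until staging deploy (finishes hour 15, plus 3-hour gap → hour 18); unit testing (finishes hour 9, plus 2-hour gap → hour 11); integration testing (finishes hour 12). The controlling bound is hour 18, so load testing finishes at 18 + 7 = hour 25.
All tasks are finished once the last one completes. Finish times: The build at 3, Unit testing at 9, Integration testing at 12, The security scan at 6, Staging deploy at 15, Load testing at 25. The latest is hour 25.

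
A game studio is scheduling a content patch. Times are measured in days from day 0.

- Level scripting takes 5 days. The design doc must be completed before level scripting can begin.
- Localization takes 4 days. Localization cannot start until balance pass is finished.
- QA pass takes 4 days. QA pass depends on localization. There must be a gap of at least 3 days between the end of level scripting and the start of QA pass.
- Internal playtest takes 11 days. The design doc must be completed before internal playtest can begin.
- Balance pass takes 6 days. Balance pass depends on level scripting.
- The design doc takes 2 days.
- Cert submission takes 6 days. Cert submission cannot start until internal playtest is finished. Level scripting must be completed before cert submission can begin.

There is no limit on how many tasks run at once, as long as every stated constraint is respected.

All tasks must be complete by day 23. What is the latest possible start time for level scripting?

4

Nothing follows QA pass; the deadline of day 23 is its only limit. It must start by 23 − 4 = day 19.
Localization must finish before QA pass (must start by day 19). With a 4-day duration, localization must start by 19 − 4 = day 15.
Since localization (must start by day 15) depends on it, balance pass must finish by day 15. Backing off its 6-day duration gives a latest start of day 9.
Cert submission must finish by day 23; it takes 6 days, so it must start by 23 − 6 = day 17.
Level scripting feeds balance pass (must start by day 9); QA pass (must start by day 19, minus 3-day gap → day 16); cert submission (must start by day 17). Taking the minimum, level scripting must finish by day 9 and start by 9 − 5 = day 4.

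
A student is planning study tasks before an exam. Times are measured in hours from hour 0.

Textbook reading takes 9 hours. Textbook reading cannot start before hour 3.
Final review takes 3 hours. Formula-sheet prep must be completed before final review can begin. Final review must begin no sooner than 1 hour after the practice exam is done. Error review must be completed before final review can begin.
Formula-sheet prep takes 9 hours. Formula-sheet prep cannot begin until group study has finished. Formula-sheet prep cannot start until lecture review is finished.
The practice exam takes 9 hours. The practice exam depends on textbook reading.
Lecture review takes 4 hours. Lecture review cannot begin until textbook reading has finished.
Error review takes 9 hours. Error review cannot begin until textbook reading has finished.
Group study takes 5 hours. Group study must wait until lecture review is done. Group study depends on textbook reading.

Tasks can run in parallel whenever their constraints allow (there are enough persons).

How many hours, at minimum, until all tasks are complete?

Textbook reading waits on its own release at hour 3, so it starts at hour 3 and finishes at 3 + 9 = hour 12.
After textbook reading (finishes hour 12), error review can start at hour 12 and finishes at hour 21.
The practice exam cannot begin until textbook reading (finishes hour 12). It runs from hour 12 to 12 + 9 = hour 21.
After textbook reading (finishes hour 12), lecture review can start at hour 12 and finishes at hour 16.
For group study: lecture review (finishes hour 16); textbook reading (finishes hour 12). Taking the maximum gives a start of hour 16, and it finishes at 16 + 5 = hour 21.
For formula-sheet prep: group study (finishes hour 21); lecture review (finishes hour 16). Taking the maximum gives a start of hour 21, and it finishes at 21 + 9 = hour 30.
Final review has to wait for formula-sheet prep (finishes hour 30); the practice exam (finishes hour 21, plus 1-hour gap → hour 22); error review (finishes hour 21). The latest of these is hour 30, so final review runs hour 30 to 30 + 3 = hour 33.
All tasks are finished once the last one completes. Finish times: Textbook reading at 12, Lecture review at 16, The practice exam at 21, Error review at 21, Group study at 21, Formula-sheet prep at 30, Final review at 33. The latest is hour 33.

33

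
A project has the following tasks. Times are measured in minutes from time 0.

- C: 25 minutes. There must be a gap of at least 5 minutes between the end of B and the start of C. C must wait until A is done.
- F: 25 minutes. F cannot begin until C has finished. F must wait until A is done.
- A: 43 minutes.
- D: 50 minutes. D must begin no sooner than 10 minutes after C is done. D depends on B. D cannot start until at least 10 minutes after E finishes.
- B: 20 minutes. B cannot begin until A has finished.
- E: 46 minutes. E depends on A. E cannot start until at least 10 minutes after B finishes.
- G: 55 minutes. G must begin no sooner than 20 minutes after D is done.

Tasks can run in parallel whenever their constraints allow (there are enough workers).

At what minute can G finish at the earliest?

Nothing blocks A, so it runs from minute 0 to minute 43.
After A (finishes minute 43), B can start at minute 43 and finishes at minute 63.
E needs all of A (finishes minute 43); B (finishes minute 63, plus 10-minute gap → minute 73). That puts its earliest start at minute 73; it finishes at 73 + 46 = minute 119.
For C: B (finishes minute 63, plus 5-minute gap → minute 68); A (finishes minute 43). Taking the maximum gives a start of minute 68, and it finishes at 68 + 25 = minute 93.
D cannot start until C (finishes minute 93, plus 10-minute gap → minute 103); B (finishes minute 63); E (finishes minute 119, plus 10-minute gap → minute 129). The controlling bound is minute 129, so D finishes at 129 + 50 = minute 179.
G cannot begin until D (finishes minute 179, plus 20-minute gap → minute 199). It runs from minute 199 to 199 + 55 = minute 254.

254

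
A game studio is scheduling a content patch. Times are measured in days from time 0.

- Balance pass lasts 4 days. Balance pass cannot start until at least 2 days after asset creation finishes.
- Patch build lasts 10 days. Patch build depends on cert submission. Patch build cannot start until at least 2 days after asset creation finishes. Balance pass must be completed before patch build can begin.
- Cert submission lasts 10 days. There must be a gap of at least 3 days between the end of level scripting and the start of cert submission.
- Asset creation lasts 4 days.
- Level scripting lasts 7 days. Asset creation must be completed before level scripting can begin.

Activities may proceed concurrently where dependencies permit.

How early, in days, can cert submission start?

14

Asset creation can start immediately at day 0; it finishes at day 4.
After asset creation (finishes day 4), level scripting can start at day 4 and finishes at day 11.
Cert submission waits on level scripting (finishes day 11, plus 3-day gap → day 14), so the earliest it can start is day 14.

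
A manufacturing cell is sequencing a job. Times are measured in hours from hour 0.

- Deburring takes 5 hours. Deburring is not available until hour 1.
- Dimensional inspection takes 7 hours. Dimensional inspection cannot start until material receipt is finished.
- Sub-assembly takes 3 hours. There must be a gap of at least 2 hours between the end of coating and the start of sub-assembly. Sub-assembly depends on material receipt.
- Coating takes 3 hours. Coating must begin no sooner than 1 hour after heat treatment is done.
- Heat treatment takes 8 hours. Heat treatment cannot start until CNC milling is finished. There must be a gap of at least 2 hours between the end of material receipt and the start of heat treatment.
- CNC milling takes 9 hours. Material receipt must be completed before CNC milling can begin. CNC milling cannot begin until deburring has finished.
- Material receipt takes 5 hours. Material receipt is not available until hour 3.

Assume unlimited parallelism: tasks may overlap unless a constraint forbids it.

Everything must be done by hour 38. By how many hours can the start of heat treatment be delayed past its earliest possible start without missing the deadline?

Deburring cannot begin until its own release at hour 1. It runs from hour 1 to 1 + 5 = hour 6.
After its own release at hour 3, material receipt can start at hour 3 and finishes at hour 8.
For CNC milling: material receipt (finishes hour 8); deburring (finishes hour 6). Taking the maximum gives a start of hour 8, and it finishes at 8 + 9 = hour 17.
Heat treatment has to wait for CNC milling (finishes hour 17); material receipt (finishes hour 8, plus 2-hour gap → hour 10). The latest of these is hour 17, so heat treatment runs hour 17 to 17 + 8 = hour 25.

Working backward from the deadline:
To finish by hour 38, sub-assembly (duration 3) must start no later than hour 35.
Coating has to be done before sub-assembly (must start by hour 35, minus 2-hour gap → hour 33). That means finishing by hour 33, i.e. starting by 33 − 3 = hour 30.
Heat treatment must finish before coating (must start by hour 30, minus 1-hour gap → hour 29). With an 8-hour duration, heat treatment must start by 29 − 8 = hour 21.
So heat treatment can start as early as hour 17 and as late as hour 21, giving 21 − 17 = 4 hours of slack.

4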